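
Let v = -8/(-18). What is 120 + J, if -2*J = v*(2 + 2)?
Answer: 1072/9 ≈ 119.11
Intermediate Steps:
v = 4/9 (v = -8*(-1/18) = 4/9 ≈ 0.44444)
J = -8/9 (J = -2*(2 + 2)/9 = -2*4/9 = -½*16/9 = -8/9 ≈ -0.88889)
120 + J = 120 - 8/9 = 1072/9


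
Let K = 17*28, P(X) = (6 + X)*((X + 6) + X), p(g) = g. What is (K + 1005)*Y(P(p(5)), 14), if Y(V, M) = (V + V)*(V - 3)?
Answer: 90186976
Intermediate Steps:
P(X) = (6 + X)*(6 + 2*X) (P(X) = (6 + X)*((6 + X) + X) = (6 + X)*(6 + 2*X))
K = 476
Y(V, M) = 2*V*(-3 + V) (Y(V, M) = (2*V)*(-3 + V) = 2*V*(-3 + V))
(K + 1005)*Y(P(p(5)), 14) = (476 + 1005)*(2*(36 + 2*5² + 18*5)*(-3 + (36 + 2*5² + 18*5))) = 1481*(2*(36 + 2*25 + 90)*(-3 + (36 + 2*25 + 90))) = 1481*(2*(36 + 50 + 90)*(-3 + (36 + 50 + 90))) = 1481*(2*176*(-3 + 176)) = 1481*(2*176*173) = 1481*60896 = 90186976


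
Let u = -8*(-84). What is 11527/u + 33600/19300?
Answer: 2450503/129696 ≈ 18.894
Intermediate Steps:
u = 672
11527/u + 33600/19300 = 11527/672 + 33600/19300 = 11527*(1/672) + 33600*(1/19300) = 11527/672 + 336/193 = 2450503/129696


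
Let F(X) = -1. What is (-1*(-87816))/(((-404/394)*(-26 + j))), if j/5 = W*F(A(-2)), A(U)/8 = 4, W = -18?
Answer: -2162469/1616 ≈ -1338.2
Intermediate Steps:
A(U) = 32 (A(U) = 8*4 = 32)
j = 90 (j = 5*(-18*(-1)) = 5*18 = 90)
(-1*(-87816))/(((-404/394)*(-26 + j))) = (-1*(-87816))/(((-404/394)*(-26 + 90))) = 87816/((-404*1/394*64)) = 87816/((-202/197*64)) = 87816/(-12928/197) = 87816*(-197/12928) = -2162469/1616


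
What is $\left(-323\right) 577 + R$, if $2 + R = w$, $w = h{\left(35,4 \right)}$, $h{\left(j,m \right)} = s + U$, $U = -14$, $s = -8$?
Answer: $-186395$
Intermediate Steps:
$h{\left(j,m \right)} = -22$ ($h{\left(j,m \right)} = -8 - 14 = -22$)
$w = -22$
$R = -24$ ($R = -2 - 22 = -24$)
$\left(-323\right) 577 + R = \left(-323\right) 577 - 24 = -186371 - 24 = -186395$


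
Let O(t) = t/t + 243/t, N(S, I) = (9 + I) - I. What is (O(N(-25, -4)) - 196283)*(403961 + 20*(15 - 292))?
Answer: -78192113355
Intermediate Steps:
N(S, I) = 9
O(t) = 1 + 243/t
(O(N(-25, -4)) - 196283)*(403961 + 20*(15 - 292)) = ((243 + 9)/9 - 196283)*(403961 + 20*(15 - 292)) = ((⅑)*252 - 196283)*(403961 + 20*(-277)) = (28 - 196283)*(403961 - 5540) = -196255*398421 = -78192113355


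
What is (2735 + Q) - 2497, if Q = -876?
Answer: -638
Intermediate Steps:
(2735 + Q) - 2497 = (2735 - 876) - 2497 = 1859 - 2497 = -638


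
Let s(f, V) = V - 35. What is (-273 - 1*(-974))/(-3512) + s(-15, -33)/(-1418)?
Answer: -377601/2490008 ≈ -0.15165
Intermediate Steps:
s(f, V) = -35 + V
(-273 - 1*(-974))/(-3512) + s(-15, -33)/(-1418) = (-273 - 1*(-974))/(-3512) + (-35 - 33)/(-1418) = (-273 + 974)*(-1/3512) - 68*(-1/1418) = 701*(-1/3512) + 34/709 = -701/3512 + 34/709 = -377601/2490008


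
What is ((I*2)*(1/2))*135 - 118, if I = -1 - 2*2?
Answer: -793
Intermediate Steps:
I = -5 (I = -1 - 4 = -5)
((I*2)*(1/2))*135 - 118 = ((-5*2)*(1/2))*135 - 118 = -10/2*135 - 118 = -10*1/2*135 - 118 = -5*135 - 118 = -675 - 118 = -793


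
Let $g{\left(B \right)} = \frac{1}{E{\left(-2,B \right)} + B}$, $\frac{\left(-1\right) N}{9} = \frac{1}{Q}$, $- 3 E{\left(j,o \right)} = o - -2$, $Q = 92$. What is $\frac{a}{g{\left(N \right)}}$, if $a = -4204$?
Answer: $\frac{212302}{69} \approx 3076.8$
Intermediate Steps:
$E{\left(j,o \right)} = - \frac{2}{3} - \frac{o}{3}$ ($E{\left(j,o \right)} = - \frac{o - -2}{3} = - \frac{o + 2}{3} = - \frac{2 + o}{3} = - \frac{2}{3} - \frac{o}{3}$)
$N = - \frac{9}{92} \approx -0.097826$
$g{\left(B \right)} = \frac{1}{- \frac{2}{3} + \frac{2 B}{3}}$ ($g{\left(B \right)} = \frac{1}{\left(- \frac{2}{3} - \frac{B}{3}\right) + B} = \frac{1}{- \frac{2}{3} + \frac{2 B}{3}}$)
$\frac{a}{g{\left(N \right)}} = - \frac{4204}{\frac{3}{2} \frac{1}{-1 - \frac{9}{92}}} = - \frac{4204}{\frac{3}{2} \frac{1}{- \frac{101}{92}}} = - \frac{4204}{\frac{3}{2} \left(- \frac{92}{101}\right)} = - \frac{4204}{- \frac{138}{101}} = \left(-4204\right) \left(- \frac{101}{138}\right) = \frac{212302}{69}$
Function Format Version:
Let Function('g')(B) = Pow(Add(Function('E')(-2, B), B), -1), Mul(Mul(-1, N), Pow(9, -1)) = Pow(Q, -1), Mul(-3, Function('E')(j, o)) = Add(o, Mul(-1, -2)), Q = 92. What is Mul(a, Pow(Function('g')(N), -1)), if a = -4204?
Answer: Rational(212302, 69) ≈ 3076.8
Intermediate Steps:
Function('E')(j, o) = Add(Rational(-2, 3), Mul(Rational(-1, 3), o)) (Function('E')(j, o) = Mul(Rational(-1, 3), Add(o, Mul(-1, -2))) = Mul(Rational(-1, 3), Add(o, 2)) = Mul(Rational(-1, 3), Add(2, o)) = Add(Rational(-2, 3), Mul(Rational(-1, 3), o)))
N = Rational(-9, 92) (N = Mul(-9, Pow(92, -1)) = Mul(-9, Rational(1, 92)) = Rational(-9, 92) ≈ -0.097826)
Function('g')(B) = Pow(Add(Rational(-2, 3), Mul(Rational(2, 3), B)), -1) (Function('g')(B) = Pow(Add(Add(Rational(-2, 3), Mul(Rational(-1, 3), B)), B), -1) = Pow(Add(Rational(-2, 3), Mul(Rational(2, 3), B)), -1))
Mul(a, Pow(Function('g')(N), -1)) = Mul(-4204, Pow(Mul(Rational(3, 2), Pow(Add(-1, Rational(-9, 92)), -1)), -1)) = Mul(-4204, Pow(Mul(Rational(3, 2), Pow(Rational(-101, 92), -1)), -1)) = Mul(-4204, Pow(Mul(Rational(3, 2), Rational(-92, 101)), -1)) = Mul(-4204, Pow(Rational(-138, 101), -1)) = Mul(-4204, Rational(-101, 138)) = Rational(212302, 69)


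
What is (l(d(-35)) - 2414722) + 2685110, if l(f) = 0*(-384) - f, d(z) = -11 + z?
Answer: 270434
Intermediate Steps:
l(f) = -f (l(f) = 0 - f = -f)
(l(d(-35)) - 2414722) + 2685110 = (-(-11 - 35) - 2414722) + 2685110 = (-1*(-46) - 2414722) + 2685110 = (46 - 2414722) + 2685110 = -2414676 + 2685110 = 270434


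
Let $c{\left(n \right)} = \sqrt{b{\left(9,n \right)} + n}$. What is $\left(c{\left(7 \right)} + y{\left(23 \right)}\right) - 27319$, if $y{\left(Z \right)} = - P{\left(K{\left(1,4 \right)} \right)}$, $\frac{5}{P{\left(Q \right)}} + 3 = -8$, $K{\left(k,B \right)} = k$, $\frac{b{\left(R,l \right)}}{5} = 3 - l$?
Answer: $- \frac{300504}{11} + i \sqrt{13} \approx -27319.0 + 3.6056 i$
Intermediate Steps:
$b{\left(R,l \right)} = 15 - 5 l$ ($b{\left(R,l \right)} = 5 \left(3 - l\right) = 15 - 5 l$)
$P{\left(Q \right)} = - \frac{5}{11}$ ($P{\left(Q \right)} = \frac{5}{-3 - 8} = \frac{5}{-11} = 5 \left(- \frac{1}{11}\right) = - \frac{5}{11}$)
$y{\left(Z \right)} = \frac{5}{11}$ ($y{\left(Z \right)} = \left(-1\right) \left(- \frac{5}{11}\right) = \frac{5}{11}$)
$c{\left(n \right)} = \sqrt{15 - 4 n}$ ($c{\left(n \right)} = \sqrt{\left(15 - 5 n\right) + n} = \sqrt{15 - 4 n}$)
$\left(c{\left(7 \right)} + y{\left(23 \right)}\right) - 27319 = \left(\sqrt{15 - 28} + \frac{5}{11}\right) - 27319 = \left(\sqrt{-13} + \frac{5}{11}\right) - 27319 = \left(i \sqrt{13} + \frac{5}{11}\right) - 27319 = \left(\frac{5}{11} + i \sqrt{13}\right) - 27319 = - \frac{300504}{11} + i \sqrt{13}$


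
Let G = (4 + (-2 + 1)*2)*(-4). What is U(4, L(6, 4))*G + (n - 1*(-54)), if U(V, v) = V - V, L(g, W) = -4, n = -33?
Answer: 21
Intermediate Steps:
G = -8 (G = (4 - 1*2)*(-4) = (4 - 2)*(-4) = 2*(-4) = -8)
U(V, v) = 0
U(4, L(6, 4))*G + (n - 1*(-54)) = 0*(-8) + (-33 - 1*(-54)) = 0 + (-33 + 54) = 0 + 21 = 21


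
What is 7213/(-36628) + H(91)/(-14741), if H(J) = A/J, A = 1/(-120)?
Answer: -290272244933/1474018040040 ≈ -0.19693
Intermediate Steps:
A = -1/120 ≈ -0.0083333
H(J) = -1/(120*J)
7213/(-36628) + H(91)/(-14741) = 7213/(-36628) - 1/120/91/(-14741) = 7213*(-1/36628) - 1/120*1/91*(-1/14741) = -7213/36628 - 1/10920*(-1/14741) = -7213/36628 + 1/160971720 = -290272244933/1474018040040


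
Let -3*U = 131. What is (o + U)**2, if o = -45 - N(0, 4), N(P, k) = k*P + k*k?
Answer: 98596/9 ≈ 10955.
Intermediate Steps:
N(P, k) = k**2 + P*k (N(P, k) = P*k + k**2 = k**2 + P*k)
U = -131/3 (U = -1/3*131 = -131/3 ≈ -43.667)
o = -61 (o = -45 - 4*(0 + 4) = -45 - 4*4 = -45 - 1*16 = -45 - 16 = -61)
(o + U)**2 = (-61 - 131/3)**2 = (-314/3)**2 = 98596/9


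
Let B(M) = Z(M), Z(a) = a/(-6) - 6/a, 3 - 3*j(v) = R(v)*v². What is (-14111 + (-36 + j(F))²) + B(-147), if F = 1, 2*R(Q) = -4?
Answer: -11384575/882 ≈ -12908.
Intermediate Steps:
R(Q) = -2 (R(Q) = (½)*(-4) = -2)
j(v) = 1 + 2*v²/3 (j(v) = 1 - (-2)*v²/3 = 1 + 2*v²/3)
Z(a) = -6/a - a/6 (Z(a) = a*(-⅙) - 6/a = -a/6 - 6/a = -6/a - a/6)
B(M) = -6/M - M/6
(-14111 + (-36 + j(F))²) + B(-147) = (-14111 + (-36 + (1 + (⅔)*1²))²) + (-6/(-147) - ⅙*(-147)) = (-14111 + (-36 + (1 + (⅔)*1))²) + (-6*(-1/147) + 49/2) = (-14111 + (-36 + (1 + ⅔))²) + (2/49 + 49/2) = (-14111 + (-36 + 5/3)²) + 2405/98 = (-14111 + (-103/3)²) + 2405/98 = (-14111 + 10609/9) + 2405/98 = -116390/9 + 2405/98 = -11384575/882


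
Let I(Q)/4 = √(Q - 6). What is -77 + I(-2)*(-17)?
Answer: -77 - 136*I*√2 ≈ -77.0 - 192.33*I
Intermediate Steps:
I(Q) = 4*√(-6 + Q) (I(Q) = 4*√(Q - 6) = 4*√(-6 + Q))
-77 + I(-2)*(-17) = -77 + (4*√(-6 - 2))*(-17) = -77 + (4*√(-8))*(-17) = -77 + (4*(2*I*√2))*(-17) = -77 + (8*I*√2)*(-17) = -77 - 136*I*√2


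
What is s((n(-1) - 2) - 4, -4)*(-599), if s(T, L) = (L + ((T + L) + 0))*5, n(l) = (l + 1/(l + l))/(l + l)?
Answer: 158735/4 ≈ 39684.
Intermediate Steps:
n(l) = (l + 1/(2*l))/(2*l) (n(l) = (l + 1/(2*l))/((2*l)) = (l + 1/(2*l))*(1/(2*l)) = (l + 1/(2*l))/(2*l))
s(T, L) = 5*T + 10*L (s(T, L) = (L + ((L + T) + 0))*5 = (L + (L + T))*5 = (T + 2*L)*5 = 5*T + 10*L)
s((n(-1) - 2) - 4, -4)*(-599) = (5*(((½ + (¼)/(-1)²) - 2) - 4) + 10*(-4))*(-599) = (5*(((½ + (¼)*1) - 2) - 4) - 40)*(-599) = (5*(((½ + ¼) - 2) - 4) - 40)*(-599) = (5*((¾ - 2) - 4) - 40)*(-599) = (5*(-5/4 - 4) - 40)*(-599) = (5*(-21/4) - 40)*(-599) = (-105/4 - 40)*(-599) = -265/4*(-599) = 158735/4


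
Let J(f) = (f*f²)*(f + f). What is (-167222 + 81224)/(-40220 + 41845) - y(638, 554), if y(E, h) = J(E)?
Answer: -538475658377998/1625 ≈ -3.3137e+11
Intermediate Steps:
J(f) = 2*f⁴ (J(f) = f³*(2*f) = 2*f⁴)
y(E, h) = 2*E⁴
(-167222 + 81224)/(-40220 + 41845) - y(638, 554) = (-167222 + 81224)/(-40220 + 41845) - 2*638⁴ = -85998/1625 - 2*165684817936 = -85998*1/1625 - 1*331369635872 = -85998/1625 - 331369635872 = -538475658377998/1625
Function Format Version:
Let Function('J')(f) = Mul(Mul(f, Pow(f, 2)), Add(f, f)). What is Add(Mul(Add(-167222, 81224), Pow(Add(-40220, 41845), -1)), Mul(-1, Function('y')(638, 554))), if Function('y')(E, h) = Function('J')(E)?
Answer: Rational(-538475658377998, 1625) ≈ -3.3137e+11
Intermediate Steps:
Function('J')(f) = Mul(2, Pow(f, 4)) (Function('J')(f) = Mul(Pow(f, 3), Mul(2, f)) = Mul(2, Pow(f, 4)))
Function('y')(E, h) = Mul(2, Pow(E, 4))
Add(Mul(Add(-167222, 81224), Pow(Add(-40220, 41845), -1)), Mul(-1, Function('y')(638, 554))) = Add(Mul(Add(-167222, 81224), Pow(Add(-40220, 41845), -1)), Mul(-1, Mul(2, Pow(638, 4)))) = Add(Mul(-85998, Pow(1625, -1)), Mul(-1, Mul(2, 165684817936))) = Add(Mul(-85998, Rational(1, 1625)), Mul(-1, 331369635872)) = Add(Rational(-85998, 1625), -331369635872) = Rational(-538475658377998, 1625)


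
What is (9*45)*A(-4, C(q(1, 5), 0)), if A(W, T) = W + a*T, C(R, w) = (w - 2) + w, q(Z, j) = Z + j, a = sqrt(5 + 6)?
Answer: -1620 - 810*sqrt(11) ≈ -4306.5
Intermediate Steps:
a = sqrt(11) ≈ 3.3166
C(R, w) = -2 + 2*w (C(R, w) = (-2 + w) + w = -2 + 2*w)
A(W, T) = W + T*sqrt(11) (A(W, T) = W + sqrt(11)*T = W + T*sqrt(11))
(9*45)*A(-4, C(q(1, 5), 0)) = (9*45)*(-4 + (-2 + 2*0)*sqrt(11)) = 405*(-4 + (-2 + 0)*sqrt(11)) = 405*(-4 - 2*sqrt(11)) = -1620 - 810*sqrt(11)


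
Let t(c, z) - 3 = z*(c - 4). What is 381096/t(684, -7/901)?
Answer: -20198088/121 ≈ -1.6693e+5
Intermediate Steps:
t(c, z) = 3 + z*(-4 + c) (t(c, z) = 3 + z*(c - 4) = 3 + z*(-4 + c))
381096/t(684, -7/901) = 381096/(3 - (-28)/901 + 684*(-7/901)) = 381096/(3 - (-28)/901 + 684*(-7*1/901)) = 381096/(3 - 4*(-7/901) + 684*(-7/901)) = 381096/(3 + 28/901 - 4788/901) = 381096/(-121/53) = 381096*(-53/121) = -20198088/121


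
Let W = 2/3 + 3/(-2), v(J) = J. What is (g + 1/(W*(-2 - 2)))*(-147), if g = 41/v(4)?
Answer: -31017/20 ≈ -1550.8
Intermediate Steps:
W = -5/6 (W = 2*(1/3) + 3*(-1/2) = 2/3 - 3/2 = -5/6 ≈ -0.83333)
g = 41/4 ≈ 10.250
(g + 1/(W*(-2 - 2)))*(-147) = (41/4 + 1/(-5*(-2 - 2)/6))*(-147) = (41/4 + 1/(-5/6*(-4)))*(-147) = (41/4 + 1/(10/3))*(-147) = (41/4 + 3/10)*(-147) = (211/20)*(-147) = -31017/20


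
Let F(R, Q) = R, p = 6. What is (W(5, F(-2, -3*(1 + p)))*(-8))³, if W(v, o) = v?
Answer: -64000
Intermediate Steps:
(W(5, F(-2, -3*(1 + p)))*(-8))³ = (5*(-8))³ = (-40)³ = -64000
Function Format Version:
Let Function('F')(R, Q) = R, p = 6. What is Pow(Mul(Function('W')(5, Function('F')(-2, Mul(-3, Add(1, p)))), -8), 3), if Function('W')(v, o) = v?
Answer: -64000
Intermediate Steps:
Pow(Mul(Function('W')(5, Function('F')(-2, Mul(-3, Add(1, p)))), -8), 3) = Pow(Mul(5, -8), 3) = Pow(-40, 3) = -64000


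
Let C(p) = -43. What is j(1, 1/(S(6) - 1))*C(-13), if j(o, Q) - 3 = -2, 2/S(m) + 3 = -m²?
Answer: -43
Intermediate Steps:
S(m) = 2/(-3 - m²)
j(o, Q) = 1 (j(o, Q) = 3 - 2 = 1)
j(1, 1/(S(6) - 1))*C(-13) = 1*(-43) = -43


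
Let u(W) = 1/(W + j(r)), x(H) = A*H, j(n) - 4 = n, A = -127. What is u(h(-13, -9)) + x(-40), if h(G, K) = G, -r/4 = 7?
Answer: 187959/37 ≈ 5080.0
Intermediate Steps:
r = -28 (r = -4*7 = -28)
j(n) = 4 + n
x(H) = -127*H
u(W) = 1/(-24 + W) (u(W) = 1/(W + (4 - 28)) = 1/(W - 24) = 1/(-24 + W))
u(h(-13, -9)) + x(-40) = 1/(-24 - 13) - 127*(-40) = 1/(-37) + 5080 = -1/37 + 5080 = 187959/37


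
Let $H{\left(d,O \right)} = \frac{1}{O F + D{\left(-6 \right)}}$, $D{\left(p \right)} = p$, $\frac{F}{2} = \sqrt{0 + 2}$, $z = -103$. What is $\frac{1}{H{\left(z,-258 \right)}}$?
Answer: $-6 - 516 \sqrt{2} \approx -735.73$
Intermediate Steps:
$F = 2 \sqrt{2}$ ($F = 2 \sqrt{0 + 2} = 2 \sqrt{2} \approx 2.8284$)
$H{\left(d,O \right)} = \frac{1}{-6 + 2 O \sqrt{2}}$ ($H{\left(d,O \right)} = \frac{1}{O 2 \sqrt{2} - 6} = \frac{1}{2 O \sqrt{2} - 6} = \frac{1}{-6 + 2 O \sqrt{2}}$)
$\frac{1}{H{\left(z,-258 \right)}} = \frac{1}{\frac{1}{2} \frac{1}{-3 - 258 \sqrt{2}}} = -6 - 516 \sqrt{2}$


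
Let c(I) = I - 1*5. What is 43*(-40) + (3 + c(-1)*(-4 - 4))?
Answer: -1669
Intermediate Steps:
c(I) = -5 + I (c(I) = I - 5 = -5 + I)
43*(-40) + (3 + c(-1)*(-4 - 4)) = 43*(-40) + (3 + (-5 - 1)*(-4 - 4)) = -1720 + (3 - 6*(-8)) = -1720 + (3 + 48) = -1720 + 51 = -1669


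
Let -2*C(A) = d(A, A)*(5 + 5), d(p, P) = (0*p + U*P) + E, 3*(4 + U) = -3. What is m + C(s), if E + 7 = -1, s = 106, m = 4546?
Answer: 7236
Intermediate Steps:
U = -5 (U = -4 + (⅓)*(-3) = -4 - 1 = -5)
E = -8 (E = -7 - 1 = -8)
d(p, P) = -8 - 5*P (d(p, P) = (0*p - 5*P) - 8 = (0 - 5*P) - 8 = -5*P - 8 = -8 - 5*P)
C(A) = 40 + 25*A (C(A) = -(-8 - 5*A)*(5 + 5)/2 = -(-8 - 5*A)*10/2 = -(-80 - 50*A)/2 = 40 + 25*A)
m + C(s) = 4546 + (40 + 25*106) = 4546 + (40 + 2650) = 4546 + 2690 = 7236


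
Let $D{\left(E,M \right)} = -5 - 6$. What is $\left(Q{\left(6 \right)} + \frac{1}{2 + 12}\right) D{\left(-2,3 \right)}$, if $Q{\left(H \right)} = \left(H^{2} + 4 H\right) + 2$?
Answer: $- \frac{9559}{14} \approx -682.79$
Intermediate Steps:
$D{\left(E,M \right)} = -11$ ($D{\left(E,M \right)} = -5 - 6 = -11$)
$Q{\left(H \right)} = 2 + H^{2} + 4 H$
$\left(Q{\left(6 \right)} + \frac{1}{2 + 12}\right) D{\left(-2,3 \right)} = \left(\left(2 + 6^{2} + 4 \cdot 6\right) + \frac{1}{2 + 12}\right) \left(-11\right) = \left(\left(2 + 36 + 24\right) + \frac{1}{14}\right) \left(-11\right) = \left(62 + \frac{1}{14}\right) \left(-11\right) = \frac{869}{14} \left(-11\right) = - \frac{9559}{14}$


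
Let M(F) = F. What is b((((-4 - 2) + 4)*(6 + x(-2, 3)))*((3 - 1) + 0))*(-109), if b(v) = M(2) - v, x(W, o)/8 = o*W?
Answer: 18094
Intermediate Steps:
x(W, o) = 8*W*o (x(W, o) = 8*(o*W) = 8*(W*o) = 8*W*o)
b(v) = 2 - v
b((((-4 - 2) + 4)*(6 + x(-2, 3)))*((3 - 1) + 0))*(-109) = (2 - ((-4 - 2) + 4)*(6 + 8*(-2)*3)*((3 - 1) + 0))*(-109) = (2 - (-6 + 4)*(6 - 48)*(2 + 0))*(-109) = (2 - (-2*(-42))*2)*(-109) = (2 - 84*2)*(-109) = (2 - 1*168)*(-109) = (2 - 168)*(-109) = -166*(-109) = 18094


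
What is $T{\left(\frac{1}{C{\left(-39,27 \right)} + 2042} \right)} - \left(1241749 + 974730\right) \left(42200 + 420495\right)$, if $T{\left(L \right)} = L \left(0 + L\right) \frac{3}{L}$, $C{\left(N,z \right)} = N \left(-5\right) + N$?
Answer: $- \frac{2254167144489187}{2198} \approx -1.0256 \cdot 10^{12}$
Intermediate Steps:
$C{\left(N,z \right)} = - 4 N$ ($C{\left(N,z \right)} = - 5 N + N = - 4 N$)
$T{\left(L \right)} = 3 L$ ($T{\left(L \right)} = L L \frac{3}{L} = L 3 = 3 L$)
$T{\left(\frac{1}{C{\left(-39,27 \right)} + 2042} \right)} - \left(1241749 + 974730\right) \left(42200 + 420495\right) = \frac{3}{\left(-4\right) \left(-39\right) + 2042} - \left(1241749 + 974730\right) \left(42200 + 420495\right) = \frac{3}{156 + 2042} - 2216479 \cdot 462695 = \frac{3}{2198} - 1025553750905 = - \frac{2254167144489187}{2198}$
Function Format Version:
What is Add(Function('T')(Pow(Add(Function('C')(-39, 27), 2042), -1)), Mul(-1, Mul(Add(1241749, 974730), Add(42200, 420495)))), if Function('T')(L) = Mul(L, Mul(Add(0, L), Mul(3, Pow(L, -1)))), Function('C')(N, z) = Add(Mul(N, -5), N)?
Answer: Rational(-2254167144489187, 2198) ≈ -1.0256e+12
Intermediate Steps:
Function('C')(N, z) = Mul(-4, N) (Function('C')(N, z) = Add(Mul(-5, N), N) = Mul(-4, N))
Function('T')(L) = Mul(3, L) (Function('T')(L) = Mul(L, Mul(L, Mul(3, Pow(L, -1)))) = Mul(L, 3) = Mul(3, L))
Add(Function('T')(Pow(Add(Function('C')(-39, 27), 2042), -1)), Mul(-1, Mul(Add(1241749, 974730), Add(42200, 420495)))) = Add(Mul(3, Pow(Add(Mul(-4, -39), 2042), -1)), Mul(-1, Mul(Add(1241749, 974730), Add(42200, 420495)))) = Add(Mul(3, Pow(Add(156, 2042), -1)), Mul(-1, Mul(2216479, 462695))) = Add(Mul(3, Pow(2198, -1)), Mul(-1, 1025553750905)) = Add(Mul(3, Rational(1, 2198)), -1025553750905) = Add(Rational(3, 2198), -1025553750905) = Rational(-2254167144489187, 2198)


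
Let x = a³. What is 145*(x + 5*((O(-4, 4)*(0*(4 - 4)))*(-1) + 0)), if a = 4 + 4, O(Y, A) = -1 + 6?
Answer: 74240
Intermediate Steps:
O(Y, A) = 5
a = 8
x = 512 (x = 8³ = 512)
145*(x + 5*((O(-4, 4)*(0*(4 - 4)))*(-1) + 0)) = 145*(512 + 5*((5*(0*(4 - 4)))*(-1) + 0)) = 145*(512 + 5*((5*(0*0))*(-1) + 0)) = 145*(512 + 5*((5*0)*(-1) + 0)) = 145*(512 + 5*(0*(-1) + 0)) = 145*(512 + 5*(0 + 0)) = 145*(512 + 5*0) = 145*(512 + 0) = 145*512 = 74240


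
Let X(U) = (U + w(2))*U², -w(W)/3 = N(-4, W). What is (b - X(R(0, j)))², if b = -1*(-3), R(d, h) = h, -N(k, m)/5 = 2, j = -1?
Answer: 676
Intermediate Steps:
N(k, m) = -10 (N(k, m) = -5*2 = -10)
w(W) = 30 (w(W) = -3*(-10) = 30)
X(U) = U²*(30 + U) (X(U) = (U + 30)*U² = (30 + U)*U² = U²*(30 + U))
b = 3
(b - X(R(0, j)))² = (3 - (-1)²*(30 - 1))² = (3 - 29)² = (-26)² = 676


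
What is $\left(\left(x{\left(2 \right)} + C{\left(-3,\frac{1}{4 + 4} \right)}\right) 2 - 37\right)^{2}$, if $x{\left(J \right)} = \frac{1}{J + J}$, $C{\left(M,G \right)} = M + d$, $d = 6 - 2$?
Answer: $\frac{4761}{4} \approx 1190.3$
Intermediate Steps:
$d = 4$ ($d = 6 - 2 = 4$)
$C{\left(M,G \right)} = 4 + M$ ($C{\left(M,G \right)} = M + 4 = 4 + M$)
$x{\left(J \right)} = \frac{1}{2 J}$
$\left(\left(x{\left(2 \right)} + C{\left(-3,\frac{1}{4 + 4} \right)}\right) 2 - 37\right)^{2} = \left(\left(\frac{1}{2 \cdot 2} + \left(4 - 3\right)\right) 2 - 37\right)^{2} = \left(\left(\frac{1}{2} \cdot \frac{1}{2} + 1\right) 2 - 37\right)^{2} = \left(\left(\frac{1}{4} + 1\right) 2 - 37\right)^{2} = \left(\frac{5}{4} \cdot 2 - 37\right)^{2} = \left(\frac{5}{2} - 37\right)^{2} = \left(- \frac{69}{2}\right)^{2} = \frac{4761}{4}$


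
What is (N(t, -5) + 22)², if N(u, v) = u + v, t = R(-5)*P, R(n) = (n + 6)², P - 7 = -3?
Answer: 441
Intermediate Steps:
P = 4 (P = 7 - 3 = 4)
R(n) = (6 + n)²
t = 4 (t = (6 - 5)²*4 = 1²*4 = 1*4 = 4)
(N(t, -5) + 22)² = ((4 - 5) + 22)² = (-1 + 22)² = 21² = 441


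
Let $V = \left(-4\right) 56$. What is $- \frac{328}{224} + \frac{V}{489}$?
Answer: $- \frac{26321}{13692} \approx -1.9224$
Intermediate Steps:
$V = -224$
$- \frac{328}{224} + \frac{V}{489} = - \frac{328}{224} - \frac{224}{489} = \left(-328\right) \frac{1}{224} - \frac{224}{489} = - \frac{41}{28} - \frac{224}{489} = - \frac{26321}{13692}$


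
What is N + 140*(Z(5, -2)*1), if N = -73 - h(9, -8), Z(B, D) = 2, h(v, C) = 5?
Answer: 202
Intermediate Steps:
N = -78 (N = -73 - 1*5 = -73 - 5 = -78)
N + 140*(Z(5, -2)*1) = -78 + 140*(2*1) = -78 + 140*2 = -78 + 280 = 202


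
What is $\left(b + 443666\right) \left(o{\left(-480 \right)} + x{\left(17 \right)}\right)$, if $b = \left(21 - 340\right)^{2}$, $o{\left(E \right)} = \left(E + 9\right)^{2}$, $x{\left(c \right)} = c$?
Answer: $121007343366$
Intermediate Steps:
$o{\left(E \right)} = \left(9 + E\right)^{2}$
$b = 101761$ ($b = \left(-319\right)^{2} = 101761$)
$\left(b + 443666\right) \left(o{\left(-480 \right)} + x{\left(17 \right)}\right) = \left(101761 + 443666\right) \left(\left(9 - 480\right)^{2} + 17\right) = 545427 \left(\left(-471\right)^{2} + 17\right) = 545427 \left(221841 + 17\right) = 545427 \cdot 221858 = 121007343366$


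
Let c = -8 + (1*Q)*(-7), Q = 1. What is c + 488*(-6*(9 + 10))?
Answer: -55647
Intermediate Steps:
c = -15 (c = -8 + (1*1)*(-7) = -8 + 1*(-7) = -8 - 7 = -15)
c + 488*(-6*(9 + 10)) = -15 + 488*(-6*(9 + 10)) = -15 + 488*(-6*19) = -15 + 488*(-114) = -15 - 55632 = -55647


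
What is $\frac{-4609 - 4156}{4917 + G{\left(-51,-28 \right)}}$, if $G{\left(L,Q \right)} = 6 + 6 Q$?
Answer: $- \frac{1753}{951} \approx -1.8433$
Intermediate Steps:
$\frac{-4609 - 4156}{4917 + G{\left(-51,-28 \right)}} = \frac{-4609 - 4156}{4917 + \left(6 + 6 \left(-28\right)\right)} = - \frac{8765}{4917 + \left(6 - 168\right)} = - \frac{8765}{4917 - 162} = - \frac{8765}{4755} = \left(-8765\right) \frac{1}{4755} = - \frac{1753}{951}$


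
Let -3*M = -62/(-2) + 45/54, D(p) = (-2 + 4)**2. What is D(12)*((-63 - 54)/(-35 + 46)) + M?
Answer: -10525/198 ≈ -53.157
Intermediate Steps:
D(p) = 4 (D(p) = 2**2 = 4)
M = -191/18 (M = -(-62/(-2) + 45/54)/3 = -(-62*(-1/2) + 45*(1/54))/3 = -(31 + 5/6)/3 = -1/3*191/6 = -191/18 ≈ -10.611)
D(12)*((-63 - 54)/(-35 + 46)) + M = 4*((-63 - 54)/(-35 + 46)) - 191/18 = 4*(-117/11) - 191/18 = -468/11 - 191/18 = -10525/198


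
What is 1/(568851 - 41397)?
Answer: 1/527454 ≈ 1.8959e-6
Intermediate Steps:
1/(568851 - 41397) = 1/527454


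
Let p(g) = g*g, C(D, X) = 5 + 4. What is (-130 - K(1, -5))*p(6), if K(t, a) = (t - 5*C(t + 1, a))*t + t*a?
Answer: -2916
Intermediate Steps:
C(D, X) = 9
K(t, a) = a*t + t*(-45 + t) (K(t, a) = (t - 5*9)*t + t*a = (t - 45)*t + a*t = (-45 + t)*t + a*t = t*(-45 + t) + a*t = a*t + t*(-45 + t))
p(g) = g²
(-130 - K(1, -5))*p(6) = (-130 - (-45 - 5 + 1))*6² = (-130 - (-49))*36 = (-130 - 1*(-49))*36 = (-130 + 49)*36 = -81*36 = -2916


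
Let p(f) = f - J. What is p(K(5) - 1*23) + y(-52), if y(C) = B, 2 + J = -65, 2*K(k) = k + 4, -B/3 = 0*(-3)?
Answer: 97/2 ≈ 48.500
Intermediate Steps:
B = 0 (B = -0*(-3) = -3*0 = 0)
K(k) = 2 + k/2 (K(k) = (k + 4)/2 = (4 + k)/2 = 2 + k/2)
J = -67 (J = -2 - 65 = -67)
p(f) = 67 + f (p(f) = f - 1*(-67) = f + 67 = 67 + f)
y(C) = 0
p(K(5) - 1*23) + y(-52) = (67 + ((2 + (½)*5) - 1*23)) + 0 = (67 + ((2 + 5/2) - 23)) + 0 = (67 + (9/2 - 23)) + 0 = (67 - 37/2) + 0 = 97/2 + 0 = 97/2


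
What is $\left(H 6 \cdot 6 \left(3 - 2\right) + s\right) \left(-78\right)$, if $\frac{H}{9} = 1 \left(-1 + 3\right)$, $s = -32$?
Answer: $-48048$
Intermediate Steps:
$H = 18$ ($H = 9 \cdot 1 \left(-1 + 3\right) = 9 \cdot 1 \cdot 2 = 9 \cdot 2 = 18$)
$\left(H 6 \cdot 6 \left(3 - 2\right) + s\right) \left(-78\right) = \left(18 \cdot 6 \cdot 6 \left(3 - 2\right) - 32\right) \left(-78\right) = \left(108 \cdot 6 \cdot 1 - 32\right) \left(-78\right) = \left(108 \cdot 6 - 32\right) \left(-78\right) = \left(648 - 32\right) \left(-78\right) = 616 \left(-78\right) = -48048$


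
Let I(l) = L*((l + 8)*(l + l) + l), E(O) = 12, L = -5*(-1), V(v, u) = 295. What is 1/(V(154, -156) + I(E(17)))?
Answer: 1/2755 ≈ 0.00036298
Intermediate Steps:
L = 5
I(l) = 5*l + 10*l*(8 + l) (I(l) = 5*((l + 8)*(l + l) + l) = 5*((8 + l)*(2*l) + l) = 5*(2*l*(8 + l) + l) = 5*(l + 2*l*(8 + l)) = 5*l + 10*l*(8 + l))
1/(V(154, -156) + I(E(17))) = 1/(295 + 5*12*(17 + 2*12)) = 1/(295 + 5*12*(17 + 24)) = 1/(295 + 5*12*41) = 1/(295 + 2460) = 1/2755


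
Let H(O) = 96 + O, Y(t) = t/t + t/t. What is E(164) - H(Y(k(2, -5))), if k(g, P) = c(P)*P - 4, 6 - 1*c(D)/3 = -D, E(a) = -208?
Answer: -306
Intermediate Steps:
c(D) = 18 + 3*D (c(D) = 18 - (-3)*D = 18 + 3*D)
k(g, P) = -4 + P*(18 + 3*P) (k(g, P) = (18 + 3*P)*P - 4 = P*(18 + 3*P) - 4 = -4 + P*(18 + 3*P))
Y(t) = 2 (Y(t) = 1 + 1 = 2)
E(164) - H(Y(k(2, -5))) = -208 - (96 + 2) = -208 - 1*98 = -208 - 98 = -306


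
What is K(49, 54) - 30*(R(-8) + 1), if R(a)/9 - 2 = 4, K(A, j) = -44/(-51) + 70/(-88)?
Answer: -3702449/2244 ≈ -1649.9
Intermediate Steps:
K(A, j) = 151/2244 (K(A, j) = -44*(-1/51) + 70*(-1/88) = 44/51 - 35/44 = 151/2244)
R(a) = 54 (R(a) = 18 + 9*4 = 18 + 36 = 54)
K(49, 54) - 30*(R(-8) + 1) = 151/2244 - 30*(54 + 1) = 151/2244 - 30*55 = 151/2244 - 1*1650 = 151/2244 - 1650 = -3702449/2244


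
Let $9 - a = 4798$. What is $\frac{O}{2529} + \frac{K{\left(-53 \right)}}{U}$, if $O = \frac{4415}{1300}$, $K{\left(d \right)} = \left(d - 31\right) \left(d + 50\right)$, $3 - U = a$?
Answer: $\frac{21241427}{393866460} \approx 0.053931$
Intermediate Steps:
$a = -4789$ ($a = 9 - 4798 = -4789$)
$U = 4792$ ($U = 3 - -4789 = 3 + 4789 = 4792$)
$K{\left(d \right)} = \left(-31 + d\right) \left(50 + d\right)$
$O = \frac{883}{260}$ ($O = 4415 \cdot \frac{1}{1300} = \frac{883}{260} \approx 3.3962$)
$\frac{O}{2529} + \frac{K{\left(-53 \right)}}{U} = \frac{883}{260 \cdot 2529} + \frac{-1550 + \left(-53\right)^{2} + 19 \left(-53\right)}{4792} = \frac{883}{260} \cdot \frac{1}{2529} + \left(-1550 + 2809 - 1007\right) \frac{1}{4792} = \frac{883}{657540} + 252 \cdot \frac{1}{4792} = \frac{883}{657540} + \frac{63}{1198} = \frac{21241427}{393866460}$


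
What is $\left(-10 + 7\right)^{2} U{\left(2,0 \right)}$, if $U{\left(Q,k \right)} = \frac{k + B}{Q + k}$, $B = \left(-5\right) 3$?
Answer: $- \frac{135}{2} \approx -67.5$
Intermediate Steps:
$B = -15$
$U{\left(Q,k \right)} = \frac{-15 + k}{Q + k}$ ($U{\left(Q,k \right)} = \frac{k - 15}{Q + k} = \frac{-15 + k}{Q + k}$)
$\left(-10 + 7\right)^{2} U{\left(2,0 \right)} = \left(-10 + 7\right)^{2} \frac{-15 + 0}{2 + 0} = \left(-3\right)^{2} \cdot \frac{1}{2} \left(-15\right) = 9 \cdot \frac{1}{2} \left(-15\right) = 9 \left(- \frac{15}{2}\right) = - \frac{135}{2}$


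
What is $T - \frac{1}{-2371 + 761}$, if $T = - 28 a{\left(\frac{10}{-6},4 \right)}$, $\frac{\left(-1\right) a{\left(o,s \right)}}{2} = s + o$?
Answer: $\frac{631123}{4830} \approx 130.67$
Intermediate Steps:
$a{\left(o,s \right)} = - 2 o - 2 s$ ($a{\left(o,s \right)} = - 2 \left(s + o\right) = - 2 \left(o + s\right) = - 2 o - 2 s$)
$T = \frac{392}{3}$ ($T = - 28 \left(- 2 \frac{10}{-6} - 8\right) = - 28 \left(- 2 \cdot 10 \left(- \frac{1}{6}\right) - 8\right) = - 28 \left(\left(-2\right) \left(- \frac{5}{3}\right) - 8\right) = - 28 \left(\frac{10}{3} - 8\right) = \left(-28\right) \left(- \frac{14}{3}\right) = \frac{392}{3} \approx 130.67$)
$T - \frac{1}{-2371 + 761} = \frac{392}{3} - \frac{1}{-2371 + 761} = \frac{392}{3} - \frac{1}{-1610} = \frac{392}{3} - - \frac{1}{1610} = \frac{392}{3} + \frac{1}{1610} = \frac{631123}{4830}$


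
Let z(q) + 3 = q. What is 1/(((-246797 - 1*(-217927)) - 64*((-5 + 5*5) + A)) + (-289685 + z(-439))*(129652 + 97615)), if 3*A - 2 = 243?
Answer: -3/197808984857 ≈ -1.5166e-11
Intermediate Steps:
A = 245/3 (A = ⅔ + (⅓)*243 = ⅔ + 81 = 245/3 ≈ 81.667)
z(q) = -3 + q
1/(((-246797 - 1*(-217927)) - 64*((-5 + 5*5) + A)) + (-289685 + z(-439))*(129652 + 97615)) = 1/(((-246797 - 1*(-217927)) - 64*((-5 + 5*5) + 245/3)) + (-289685 + (-3 - 439))*(129652 + 97615)) = 1/(((-246797 + 217927) - 64*((-5 + 25) + 245/3)) + (-289685 - 442)*227267) = 1/((-28870 - 64*(20 + 245/3)) - 290127*227267) = 1/((-28870 - 64*305/3) - 65936292909) = 1/((-28870 - 19520/3) - 65936292909) = 1/(-106130/3 - 65936292909) = 1/(-197808984857/3) = -3/197808984857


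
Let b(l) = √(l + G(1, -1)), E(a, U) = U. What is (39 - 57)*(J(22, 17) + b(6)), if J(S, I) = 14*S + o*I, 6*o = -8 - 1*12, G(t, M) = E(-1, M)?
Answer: -4524 - 18*√5 ≈ -4564.3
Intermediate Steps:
G(t, M) = M
o = -10/3 (o = (-8 - 1*12)/6 = (-8 - 12)/6 = (⅙)*(-20) = -10/3 ≈ -3.3333)
b(l) = √(-1 + l) (b(l) = √(l - 1) = √(-1 + l))
J(S, I) = 14*S - 10*I/3
(39 - 57)*(J(22, 17) + b(6)) = (39 - 57)*((14*22 - 10/3*17) + √(-1 + 6)) = -18*((308 - 170/3) + √5) = -18*(754/3 + √5) = -4524 - 18*√5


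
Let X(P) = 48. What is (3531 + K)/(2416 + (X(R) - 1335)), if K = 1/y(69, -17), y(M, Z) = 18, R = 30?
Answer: 63559/20322 ≈ 3.1276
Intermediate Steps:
K = 1/18 ≈ 0.055556
(3531 + K)/(2416 + (X(R) - 1335)) = (3531 + 1/18)/(2416 + (48 - 1335)) = 63559/(18*(2416 - 1287)) = (63559/18)/1129 = (63559/18)*(1/1129) = 63559/20322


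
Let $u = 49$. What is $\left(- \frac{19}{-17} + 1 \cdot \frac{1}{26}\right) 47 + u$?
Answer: $\frac{45675}{442} \approx 103.34$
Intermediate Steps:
$\left(- \frac{19}{-17} + 1 \cdot \frac{1}{26}\right) 47 + u = \left(- \frac{19}{-17} + 1 \cdot \frac{1}{26}\right) 47 + 49 = \left(\left(-19\right) \left(- \frac{1}{17}\right) + 1 \cdot \frac{1}{26}\right) 47 + 49 = \left(\frac{19}{17} + \frac{1}{26}\right) 47 + 49 = \frac{511}{442} \cdot 47 + 49 = \frac{24017}{442} + 49 = \frac{45675}{442}$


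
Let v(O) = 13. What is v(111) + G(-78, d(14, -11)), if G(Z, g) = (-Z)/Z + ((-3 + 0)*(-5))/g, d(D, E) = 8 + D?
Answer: 279/22 ≈ 12.682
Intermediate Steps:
G(Z, g) = -1 + 15/g (G(Z, g) = -1 + (-3*(-5))/g = -1 + 15/g)
v(111) + G(-78, d(14, -11)) = 13 + (15 - (8 + 14))/(8 + 14) = 13 + (15 - 1*22)/22 = 13 + (15 - 22)/22 = 13 + (1/22)*(-7) = 13 - 7/22 = 279/22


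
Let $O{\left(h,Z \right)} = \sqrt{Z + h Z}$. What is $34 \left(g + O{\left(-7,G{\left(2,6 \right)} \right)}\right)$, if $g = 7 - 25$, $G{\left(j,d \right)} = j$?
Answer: $-612 + 68 i \sqrt{3} \approx -612.0 + 117.78 i$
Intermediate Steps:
$g = -18$
$O{\left(h,Z \right)} = \sqrt{Z + Z h}$
$34 \left(g + O{\left(-7,G{\left(2,6 \right)} \right)}\right) = 34 \left(-18 + \sqrt{2 \left(1 - 7\right)}\right) = 34 \left(-18 + \sqrt{2 \left(-6\right)}\right) = 34 \left(-18 + \sqrt{-12}\right) = 34 \left(-18 + 2 i \sqrt{3}\right) = -612 + 68 i \sqrt{3}$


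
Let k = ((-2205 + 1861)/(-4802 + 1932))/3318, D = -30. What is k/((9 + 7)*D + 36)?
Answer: -43/528507630 ≈ -8.1361e-8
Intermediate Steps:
k = 86/2380665 (k = -344/(-2870)*(1/3318) = -344*(-1/2870)*(1/3318) = (172/1435)*(1/3318) = 86/2380665 ≈ 3.6124e-5)
k/((9 + 7)*D + 36) = 86/(2380665*((9 + 7)*(-30) + 36)) = 86/(2380665*(16*(-30) + 36)) = 86/(2380665*(-480 + 36)) = (86/2380665)/(-444) = (86/2380665)*(-1/444) = -43/528507630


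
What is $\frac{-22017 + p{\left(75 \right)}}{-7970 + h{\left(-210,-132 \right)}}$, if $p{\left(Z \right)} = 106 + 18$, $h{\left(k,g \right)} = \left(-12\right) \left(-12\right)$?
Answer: $\frac{21893}{7826} \approx 2.7975$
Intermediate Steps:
$h{\left(k,g \right)} = 144$
$p{\left(Z \right)} = 124$
$\frac{-22017 + p{\left(75 \right)}}{-7970 + h{\left(-210,-132 \right)}} = \frac{-22017 + 124}{-7970 + 144} = - \frac{21893}{-7826} = \left(-21893\right) \left(- \frac{1}{7826}\right) = \frac{21893}{7826}$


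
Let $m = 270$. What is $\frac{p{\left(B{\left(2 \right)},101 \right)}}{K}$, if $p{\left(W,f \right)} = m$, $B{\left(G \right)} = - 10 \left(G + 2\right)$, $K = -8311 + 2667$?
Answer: $- \frac{135}{2822} \approx -0.047838$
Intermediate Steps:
$K = -5644$
$B{\left(G \right)} = -20 - 10 G$ ($B{\left(G \right)} = - 10 \left(2 + G\right) = -20 - 10 G$)
$p{\left(W,f \right)} = 270$
$\frac{p{\left(B{\left(2 \right)},101 \right)}}{K} = \frac{270}{-5644} = 270 \left(- \frac{1}{5644}\right) = - \frac{135}{2822}$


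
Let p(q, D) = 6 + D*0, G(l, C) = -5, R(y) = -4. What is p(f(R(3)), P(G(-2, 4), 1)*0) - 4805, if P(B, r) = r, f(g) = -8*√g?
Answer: -4799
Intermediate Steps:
p(q, D) = 6 (p(q, D) = 6 + 0 = 6)
p(f(R(3)), P(G(-2, 4), 1)*0) - 4805 = 6 - 4805 = -4799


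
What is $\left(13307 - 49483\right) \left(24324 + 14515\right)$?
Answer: $-1405039664$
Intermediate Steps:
$\left(13307 - 49483\right) \left(24324 + 14515\right) = \left(-36176\right) 38839 = -1405039664$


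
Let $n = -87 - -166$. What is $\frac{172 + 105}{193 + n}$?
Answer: $\frac{277}{272} \approx 1.0184$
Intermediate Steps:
$n = 79$ ($n = -87 + 166 = 79$)
$\frac{172 + 105}{193 + n} = \frac{172 + 105}{193 + 79} = \frac{277}{272}$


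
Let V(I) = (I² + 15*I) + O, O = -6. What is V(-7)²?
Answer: 3844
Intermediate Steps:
V(I) = -6 + I² + 15*I (V(I) = (I² + 15*I) - 6 = -6 + I² + 15*I)
V(-7)² = (-6 + (-7)² + 15*(-7))² = (-6 + 49 - 105)² = (-62)² = 3844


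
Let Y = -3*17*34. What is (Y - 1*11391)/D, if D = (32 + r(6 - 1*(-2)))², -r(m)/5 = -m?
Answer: -4375/1728 ≈ -2.5318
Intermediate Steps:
Y = -1734 (Y = -51*34 = -1734)
r(m) = 5*m (r(m) = -(-5)*m = 5*m)
D = 5184 (D = (32 + 5*(6 - 1*(-2)))² = (32 + 5*(6 + 2))² = (32 + 5*8)² = (32 + 40)² = 72² = 5184)
(Y - 1*11391)/D = (-1734 - 1*11391)/5184 = (-1734 - 11391)*(1/5184) = -13125*1/5184 = -4375/1728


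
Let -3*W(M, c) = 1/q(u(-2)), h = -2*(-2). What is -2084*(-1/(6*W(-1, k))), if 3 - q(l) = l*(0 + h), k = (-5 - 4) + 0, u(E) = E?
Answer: -11462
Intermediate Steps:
h = 4
k = -9 (k = -9 + 0 = -9)
q(l) = 3 - 4*l (q(l) = 3 - l*(0 + 4) = 3 - l*4 = 3 - 4*l)
W(M, c) = -1/33 (W(M, c) = -1/(3*(3 - 4*(-2))) = -1/(3*(3 + 8)) = -⅓/11 = -⅓*1/11 = -1/33)
-2084*(-1/(6*W(-1, k))) = -2084/(-1/33*1*(-6)) = -2084/((-1/33*(-6))) = -2084/2/11 = -2084*11/2 = -11462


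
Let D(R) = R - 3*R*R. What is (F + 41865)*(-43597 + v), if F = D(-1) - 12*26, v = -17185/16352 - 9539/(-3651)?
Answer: -15448499200150657/8528736 ≈ -1.8113e+9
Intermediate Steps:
v = 13319899/8528736 (v = -17185*1/16352 - 9539*(-1/3651) = -2455/2336 + 9539/3651 = 13319899/8528736 ≈ 1.5618)
D(R) = R - 3*R²
F = -316 (F = -(1 - 3*(-1)) - 12*26 = -(1 + 3) - 312 = -1*4 - 312 = -4 - 312 = -316)
(F + 41865)*(-43597 + v) = (-316 + 41865)*(-43597 + 13319899/8528736) = 41549*(-371813983493/8528736) = -15448499200150657/8528736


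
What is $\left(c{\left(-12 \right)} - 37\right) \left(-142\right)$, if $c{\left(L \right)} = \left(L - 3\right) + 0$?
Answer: $7384$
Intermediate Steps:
$c{\left(L \right)} = -3 + L$ ($c{\left(L \right)} = \left(-3 + L\right) + 0 = -3 + L$)
$\left(c{\left(-12 \right)} - 37\right) \left(-142\right) = \left(\left(-3 - 12\right) - 37\right) \left(-142\right) = \left(-15 - 37\right) \left(-142\right) = \left(-52\right) \left(-142\right) = 7384$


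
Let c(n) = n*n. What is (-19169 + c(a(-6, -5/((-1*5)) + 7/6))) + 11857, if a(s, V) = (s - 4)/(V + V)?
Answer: -1234828/169 ≈ -7306.7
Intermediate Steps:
a(s, V) = (-4 + s)/(2*V) (a(s, V) = (-4 + s)/((2*V)) = (-4 + s)*(1/(2*V)) = (-4 + s)/(2*V))
c(n) = n²
(-19169 + c(a(-6, -5/((-1*5)) + 7/6))) + 11857 = (-19169 + ((-4 - 6)/(2*(-5/((-1*5)) + 7/6)))²) + 11857 = (-19169 + ((½)*(-10)/(-5/(-5) + 7*(⅙)))²) + 11857 = (-19169 + ((½)*(-10)/(-5*(-⅕) + 7/6))²) + 11857 = (-19169 + ((½)*(-10)/(1 + 7/6))²) + 11857 = (-19169 + ((½)*(-10)/(13/6))²) + 11857 = (-19169 + ((½)*(6/13)*(-10))²) + 11857 = (-19169 + (-30/13)²) + 11857 = (-19169 + 900/169) + 11857 = -3238661/169 + 11857 = -1234828/169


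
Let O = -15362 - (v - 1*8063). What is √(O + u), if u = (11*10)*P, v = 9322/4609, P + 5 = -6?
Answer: I*√180798639527/4609 ≈ 92.255*I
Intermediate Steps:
P = -11 (P = -5 - 6 = -11)
v = 9322/4609 (v = 9322*(1/4609) = 9322/4609 ≈ 2.0226)
O = -33650413/4609 (O = -15362 - (9322/4609 - 1*8063) = -15362 - (9322/4609 - 8063) = -15362 - 1*(-37153045/4609) = -15362 + 37153045/4609 = -33650413/4609 ≈ -7301.0)
u = -1210 (u = (11*10)*(-11) = 110*(-11) = -1210)
√(O + u) = √(-33650413/4609 - 1210) = √(-39227303/4609) = I*√180798639527/4609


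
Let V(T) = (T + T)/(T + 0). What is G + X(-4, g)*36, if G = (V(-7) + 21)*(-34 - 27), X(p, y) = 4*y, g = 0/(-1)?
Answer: -1403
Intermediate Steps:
g = 0 (g = 0*(-1) = 0)
V(T) = 2 (V(T) = (2*T)/T = 2)
G = -1403 (G = (2 + 21)*(-34 - 27) = 23*(-61) = -1403)
G + X(-4, g)*36 = -1403 + (4*0)*36 = -1403 + 0*36 = -1403 + 0 = -1403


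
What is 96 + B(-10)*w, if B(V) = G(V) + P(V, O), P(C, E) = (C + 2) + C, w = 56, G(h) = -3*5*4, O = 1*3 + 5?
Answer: -4272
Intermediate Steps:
O = 8 (O = 3 + 5 = 8)
G(h) = -60 (G(h) = -15*4 = -60)
P(C, E) = 2 + 2*C (P(C, E) = (2 + C) + C = 2 + 2*C)
B(V) = -58 + 2*V (B(V) = -60 + (2 + 2*V) = -58 + 2*V)
96 + B(-10)*w = 96 + (-58 + 2*(-10))*56 = 96 + (-58 - 20)*56 = 96 - 78*56 = 96 - 4368 = -4272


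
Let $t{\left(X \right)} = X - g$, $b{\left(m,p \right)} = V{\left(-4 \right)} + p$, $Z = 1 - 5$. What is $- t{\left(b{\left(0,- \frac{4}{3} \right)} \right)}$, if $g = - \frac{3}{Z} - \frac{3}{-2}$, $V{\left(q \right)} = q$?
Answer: $\frac{91}{12} \approx 7.5833$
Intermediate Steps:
$Z = -4$
$b{\left(m,p \right)} = -4 + p$
$g = \frac{9}{4}$ ($g = - \frac{3}{-4} - \frac{3}{-2} = \left(-3\right) \left(- \frac{1}{4}\right) - - \frac{3}{2} = \frac{3}{4} + \frac{3}{2} = \frac{9}{4} \approx 2.25$)
$t{\left(X \right)} = - \frac{9}{4} + X$ ($t{\left(X \right)} = X - \frac{9}{4} = - \frac{9}{4} + X$)
$- t{\left(b{\left(0,- \frac{4}{3} \right)} \right)} = - (- \frac{9}{4} - \left(4 + \frac{4}{3}\right)) = - (- \frac{9}{4} - \frac{16}{3}) = \left(-1\right) \left(- \frac{91}{12}\right) = \frac{91}{12}$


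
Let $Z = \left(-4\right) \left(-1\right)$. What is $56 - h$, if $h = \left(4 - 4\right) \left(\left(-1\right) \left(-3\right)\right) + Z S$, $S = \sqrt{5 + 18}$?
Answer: $56 - 4 \sqrt{23} \approx 36.817$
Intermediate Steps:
$S = \sqrt{23} \approx 4.7958$
$Z = 4$
$h = 4 \sqrt{23}$ ($h = \left(4 - 4\right) \left(\left(-1\right) \left(-3\right)\right) + 4 \sqrt{23} = 0 \cdot 3 + 4 \sqrt{23} = 0 + 4 \sqrt{23} = 4 \sqrt{23} \approx 19.183$)
$56 - h = 56 - 4 \sqrt{23}$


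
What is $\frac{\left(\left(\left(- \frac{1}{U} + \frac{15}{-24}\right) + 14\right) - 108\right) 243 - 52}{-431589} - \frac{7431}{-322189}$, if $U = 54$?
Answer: $\frac{85069721039}{1112425826568} \approx 0.076472$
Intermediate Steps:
$\frac{\left(\left(\left(- \frac{1}{U} + \frac{15}{-24}\right) + 14\right) - 108\right) 243 - 52}{-431589} - \frac{7431}{-322189} = \frac{\left(\left(\left(- \frac{1}{54} + \frac{15}{-24}\right) + 14\right) - 108\right) 243 - 52}{-431589} - \frac{7431}{-322189} = \left(\left(\left(\left(\left(-1\right) \frac{1}{54} + 15 \left(- \frac{1}{24}\right)\right) + 14\right) - 108\right) 243 - 52\right) \left(- \frac{1}{431589}\right) - - \frac{7431}{322189} = \left(\left(\left(\left(- \frac{1}{54} - \frac{5}{8}\right) + 14\right) - 108\right) 243 - 52\right) \left(- \frac{1}{431589}\right) + \frac{7431}{322189} = \left(\left(\left(- \frac{139}{216} + 14\right) - 108\right) 243 - 52\right) \left(- \frac{1}{431589}\right) + \frac{7431}{322189} = \left(\left(\frac{2885}{216} - 108\right) 243 - 52\right) \left(- \frac{1}{431589}\right) + \frac{7431}{322189} = \left(\left(- \frac{20443}{216}\right) 243 - 52\right) \left(- \frac{1}{431589}\right) + \frac{7431}{322189} = \left(- \frac{183987}{8} - 52\right) \left(- \frac{1}{431589}\right) + \frac{7431}{322189} = \left(- \frac{184403}{8}\right) \left(- \frac{1}{431589}\right) + \frac{7431}{322189} = \frac{184403}{3452712} + \frac{7431}{322189} = \frac{85069721039}{1112425826568}$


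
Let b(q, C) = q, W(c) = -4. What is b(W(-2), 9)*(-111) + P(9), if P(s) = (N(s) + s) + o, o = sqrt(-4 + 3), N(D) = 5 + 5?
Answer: 463 + I ≈ 463.0 + 1.0*I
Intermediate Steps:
N(D) = 10
o = I (o = sqrt(-1) = I ≈ 1.0*I)
P(s) = 10 + I + s (P(s) = (10 + s) + I = 10 + I + s)
b(W(-2), 9)*(-111) + P(9) = -4*(-111) + (10 + I + 9) = 444 + (19 + I) = 463 + I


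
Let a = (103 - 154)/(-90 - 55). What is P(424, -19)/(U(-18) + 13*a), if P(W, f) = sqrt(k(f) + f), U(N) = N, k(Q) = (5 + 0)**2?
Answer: -145*sqrt(6)/1947 ≈ -0.18242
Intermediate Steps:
k(Q) = 25 (k(Q) = 5**2 = 25)
a = 51/145 (a = -51/(-145) = -51*(-1/145) = 51/145 ≈ 0.35172)
P(W, f) = sqrt(25 + f)
P(424, -19)/(U(-18) + 13*a) = sqrt(25 - 19)/(-18 + 13*(51/145)) = sqrt(6)/(-18 + 663/145) = sqrt(6)/(-1947/145) = sqrt(6)*(-145/1947) = -145*sqrt(6)/1947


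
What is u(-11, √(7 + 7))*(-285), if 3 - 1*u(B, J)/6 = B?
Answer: -23940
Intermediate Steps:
u(B, J) = 18 - 6*B
u(-11, √(7 + 7))*(-285) = (18 - 6*(-11))*(-285) = (18 + 66)*(-285) = 84*(-285) = -23940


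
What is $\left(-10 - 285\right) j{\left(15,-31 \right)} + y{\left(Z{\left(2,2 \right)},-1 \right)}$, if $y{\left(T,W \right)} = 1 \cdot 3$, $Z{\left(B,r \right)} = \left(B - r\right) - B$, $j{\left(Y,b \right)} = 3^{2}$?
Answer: $-2652$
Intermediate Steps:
$j{\left(Y,b \right)} = 9$
$Z{\left(B,r \right)} = - r$
$y{\left(T,W \right)} = 3$
$\left(-10 - 285\right) j{\left(15,-31 \right)} + y{\left(Z{\left(2,2 \right)},-1 \right)} = \left(-10 - 285\right) 9 + 3 = \left(-295\right) 9 + 3 = -2655 + 3 = -2652$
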